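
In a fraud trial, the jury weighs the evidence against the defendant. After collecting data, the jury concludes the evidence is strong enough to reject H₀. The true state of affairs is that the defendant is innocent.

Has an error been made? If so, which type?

Type I error

The conventional null hypothesis here is that the defendant is innocent.
H₀ was rejected, but H₀ is actually true.
Rejecting a true null hypothesis is a Type I error (false positive).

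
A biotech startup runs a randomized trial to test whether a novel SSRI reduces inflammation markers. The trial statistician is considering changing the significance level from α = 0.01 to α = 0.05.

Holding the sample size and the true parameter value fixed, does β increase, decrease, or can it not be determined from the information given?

Relaxing α lowers the evidence threshold; under Ha, outcomes that previously fell short now trigger rejection.

It decreases.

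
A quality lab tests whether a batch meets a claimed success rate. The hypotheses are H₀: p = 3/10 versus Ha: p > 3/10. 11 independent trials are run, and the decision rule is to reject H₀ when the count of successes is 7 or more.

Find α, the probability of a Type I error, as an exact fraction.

α = P(reject H₀ | H₀ true) = P(K ≥ 7 | p = 3/10), with K ~ Binomial(11, 3/10).
P(K ≥ 7) = Σ_{j=7}^{11} C(11,j)·(3/10)^j·(7/10)^{11-j} = 216191511/10000000000.

216191511/10000000000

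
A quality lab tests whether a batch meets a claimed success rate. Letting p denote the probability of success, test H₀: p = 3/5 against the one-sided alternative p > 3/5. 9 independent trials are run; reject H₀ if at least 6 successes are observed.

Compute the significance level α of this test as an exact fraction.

α = P(reject H₀ | H₀ true) = P(X ≥ 6 | p = 3/5), with X ~ Binomial(9, 3/5).
Adding the binomial terms for j = 6 through 9 with p = 3/5 yields 942597/1953125.

942597/1953125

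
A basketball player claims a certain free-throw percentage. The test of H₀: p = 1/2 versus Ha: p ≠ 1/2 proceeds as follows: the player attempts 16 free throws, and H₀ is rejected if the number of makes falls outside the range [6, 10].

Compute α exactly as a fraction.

6885/32768

Under H₀, K ~ Binomial(16, 1/2); α is the probability of landing in either tail, P(K ≤ 5) + P(K ≥ 11).
By symmetry, α = 2·P(K ≤ 5) = 2·(1 + 16 + 120 + 560 + 1820 + 4368)/65536 = 13770/65536 = 6885/32768.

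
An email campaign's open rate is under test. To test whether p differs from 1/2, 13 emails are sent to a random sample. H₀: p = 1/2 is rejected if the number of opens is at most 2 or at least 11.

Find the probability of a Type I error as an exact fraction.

α = P(X ≤ 2 or X ≥ 11 | p = 1/2), X ~ Binomial(13, 1/2).
Each tail has probability (1 + 13 + 78)/8192; doubling gives α = 184/8192 = 23/1024.

23/1024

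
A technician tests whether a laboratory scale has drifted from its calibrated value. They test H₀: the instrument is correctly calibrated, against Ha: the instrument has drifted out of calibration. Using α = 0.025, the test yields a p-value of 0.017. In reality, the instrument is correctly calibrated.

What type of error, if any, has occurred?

Since p = 0.017 < α = 0.025, H₀ is rejected.
H₀ is true (actually the instrument is correctly calibrated).
Rejecting a true H₀ is a Type I error.

Type I error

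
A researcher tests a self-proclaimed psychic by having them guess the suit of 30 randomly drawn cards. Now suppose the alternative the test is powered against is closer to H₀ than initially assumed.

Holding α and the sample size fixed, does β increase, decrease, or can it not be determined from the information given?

It increases.

A smaller departure from H₀ means the test statistic under Ha is distributed closer to where it would be under H₀; rejection becomes less likely.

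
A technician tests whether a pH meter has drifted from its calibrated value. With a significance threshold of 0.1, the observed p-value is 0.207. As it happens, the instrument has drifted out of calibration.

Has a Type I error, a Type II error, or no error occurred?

Type II error

The conventional null hypothesis is that the instrument is correctly calibrated.
Since p = 0.207 ≥ α = 0.1, H₀ is not rejected.
H₀ is false (actually the instrument has drifted out of calibration).
Failing to reject a false H₀ is a Type II error.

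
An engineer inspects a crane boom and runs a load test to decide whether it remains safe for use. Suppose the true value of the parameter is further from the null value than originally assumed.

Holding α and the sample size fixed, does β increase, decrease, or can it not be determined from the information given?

It decreases.

A bigger departure from H₀ is easier for the test to detect, so it fails to reject less often.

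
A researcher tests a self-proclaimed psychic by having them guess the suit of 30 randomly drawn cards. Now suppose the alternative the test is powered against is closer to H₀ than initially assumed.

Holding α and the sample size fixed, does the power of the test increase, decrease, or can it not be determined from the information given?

It decreases.

When the true parameter is near the null value, the test has a harder time distinguishing Ha from H₀.
Since power = 1 − β and β increases, power decreases.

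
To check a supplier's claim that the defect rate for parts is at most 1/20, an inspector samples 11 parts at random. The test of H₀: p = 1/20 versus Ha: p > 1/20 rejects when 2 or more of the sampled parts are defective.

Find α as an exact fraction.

2086801226597/20480000000000

The significance level is the probability, assuming p = 1/20, of seeing 2 or more defectives in 11 draws.
Via the complement, α = 1 − Σ_{j=0}^{1} C(11,j)(1/20)^j(19/20)^{11-j} = 2086801226597/20480000000000.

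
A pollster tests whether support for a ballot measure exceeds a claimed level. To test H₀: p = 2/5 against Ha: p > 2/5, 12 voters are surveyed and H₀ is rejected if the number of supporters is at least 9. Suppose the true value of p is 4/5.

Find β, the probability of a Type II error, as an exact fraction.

10030813/48828125

A Type II error is failing to reject when Ha holds: with p = 4/5, β = P(Y ≤ 8).
Adding the binomial probabilities P(Y=0)+…+P(Y=8) at p = 4/5 gives 10030813/48828125.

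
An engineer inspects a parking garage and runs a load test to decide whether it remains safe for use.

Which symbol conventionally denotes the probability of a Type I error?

α

P(Type I error) = P(reject H₀ | H₀ true) = α, the significance level.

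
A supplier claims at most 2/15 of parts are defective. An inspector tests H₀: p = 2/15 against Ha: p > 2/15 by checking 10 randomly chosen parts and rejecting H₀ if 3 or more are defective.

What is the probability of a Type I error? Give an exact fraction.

The significance level is the probability, assuming p = 2/15, of seeing 3 or more defectives in 10 draws.
α = 1 − P(X ≤ 2) = 1 − 165593336363/192216796875 = 26623460512/192216796875.

26623460512/192216796875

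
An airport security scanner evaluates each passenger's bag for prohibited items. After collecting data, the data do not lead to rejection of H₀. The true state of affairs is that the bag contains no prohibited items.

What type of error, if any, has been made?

No error — this is a correct decision.

The conventional null hypothesis here is that the bag contains no prohibited items.
The test retained a true H₀ — the decision matches the true state.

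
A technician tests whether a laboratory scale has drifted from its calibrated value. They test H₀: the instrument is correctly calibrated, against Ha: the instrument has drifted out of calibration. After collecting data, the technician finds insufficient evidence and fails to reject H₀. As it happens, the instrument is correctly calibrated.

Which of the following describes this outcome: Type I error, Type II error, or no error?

No error — this is a correct decision.

The test retained a true H₀ — the decision matches the true state.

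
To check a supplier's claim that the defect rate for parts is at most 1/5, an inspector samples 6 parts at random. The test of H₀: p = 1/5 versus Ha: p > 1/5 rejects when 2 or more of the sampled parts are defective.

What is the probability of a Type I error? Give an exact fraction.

1077/3125

α = P(reject H₀ | H₀ true) = P(X ≥ 2 | p = 1/5), X ~ Binomial(6, 1/5).
Via the complement, α = 1 − Σ_{j=0}^{1} C(6,j)(1/5)^j(4/5)^{6-j} = 1077/3125.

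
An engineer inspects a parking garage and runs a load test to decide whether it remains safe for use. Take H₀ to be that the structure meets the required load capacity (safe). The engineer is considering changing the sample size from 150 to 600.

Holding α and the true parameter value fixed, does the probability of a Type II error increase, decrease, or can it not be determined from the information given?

More data shrinks sampling variability; the test statistic under Ha concentrates further from the null value, making rejection more likely.

It decreases.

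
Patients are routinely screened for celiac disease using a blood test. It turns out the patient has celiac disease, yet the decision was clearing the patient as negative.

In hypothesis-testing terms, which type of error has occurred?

Type II error

The null hypothesis here is that the patient does not have celiac disease.
'Clearing the patient as negative' corresponds to failing to reject H₀.
H₀ was not rejected but H₀ is false — a Type II error (false negative).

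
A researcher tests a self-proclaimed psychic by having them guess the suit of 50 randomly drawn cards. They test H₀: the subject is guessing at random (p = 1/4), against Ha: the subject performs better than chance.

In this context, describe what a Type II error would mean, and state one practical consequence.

A Type II error would mean concluding that the subject is guessing at random (p = 1/4) (or at least failing to establish that the subject performs better than chance) when in fact the subject performs better than chance. Consequence: genuine ability (if it existed) would go unrecognized.

A Type II error is failing to reject H₀ when H₀ is false.
Here that means concluding there is no evidence of ability when actually the subject performs better than chance.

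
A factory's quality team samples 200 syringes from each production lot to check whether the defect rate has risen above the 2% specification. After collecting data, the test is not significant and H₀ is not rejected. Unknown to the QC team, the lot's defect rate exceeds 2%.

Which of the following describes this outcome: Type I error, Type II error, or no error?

Type II error

The conventional null hypothesis here is that the lot's defect rate is 2% (within specification).
H₀ was not rejected, but H₀ is actually false.
Failing to reject a false null hypothesis is a Type II error (false negative).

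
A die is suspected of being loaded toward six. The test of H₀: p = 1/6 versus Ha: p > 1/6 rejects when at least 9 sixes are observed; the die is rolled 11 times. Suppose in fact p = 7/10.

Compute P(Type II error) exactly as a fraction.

2749038183/4000000000

A Type II error is failing to reject when Ha holds: with p = 7/10, β = P(S ≤ 8).
Summing C(11,j)·(7/10)^j·(3/10)^{11-j} for j = 0..8 gives 2749038183/4000000000.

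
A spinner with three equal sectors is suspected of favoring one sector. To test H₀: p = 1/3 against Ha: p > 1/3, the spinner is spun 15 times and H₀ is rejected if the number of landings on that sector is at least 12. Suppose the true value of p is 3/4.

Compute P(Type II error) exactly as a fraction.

144609703/268435456

β = P(fail to reject H₀ | Ha true) = P(K ≤ 11 | p = 3/4), K ~ Binomial(15, 3/4).
Summing C(15,j)·(3/4)^j·(1/4)^{15-j} for j = 0..11 gives 144609703/268435456.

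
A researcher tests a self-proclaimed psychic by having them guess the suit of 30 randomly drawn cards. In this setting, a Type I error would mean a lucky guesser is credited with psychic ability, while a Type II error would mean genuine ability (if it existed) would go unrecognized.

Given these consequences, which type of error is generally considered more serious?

The Type I consequence (a lucky guesser is credited with psychic ability) is more severe than the Type II consequence (genuine ability (if it existed) would go unrecognized).

Type I error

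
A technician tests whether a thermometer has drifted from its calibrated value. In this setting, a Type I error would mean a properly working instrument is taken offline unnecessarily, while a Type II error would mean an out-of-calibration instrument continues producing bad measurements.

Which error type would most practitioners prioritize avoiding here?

Type II error

The Type II consequence (an out-of-calibration instrument continues producing bad measurements) is more severe than the Type I consequence (a properly working instrument is taken offline unnecessarily).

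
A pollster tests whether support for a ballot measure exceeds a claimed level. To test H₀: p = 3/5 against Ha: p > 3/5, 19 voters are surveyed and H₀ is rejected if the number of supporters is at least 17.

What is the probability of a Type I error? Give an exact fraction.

104216111541/19073486328125

The Type I error probability is α = P(Y ≥ 17) computed under H₀, where Y ~ Binomial(19, 3/5).
Summing C(19,j)(3/5)^j(2/5)^{19−j} for j = 17,…,19 gives 104216111541/19073486328125.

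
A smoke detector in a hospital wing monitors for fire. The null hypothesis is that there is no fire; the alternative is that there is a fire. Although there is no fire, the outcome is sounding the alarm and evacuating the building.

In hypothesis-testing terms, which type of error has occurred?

Type I error

'Sounding the alarm and evacuating the building' corresponds to rejecting H₀.
H₀ was rejected but H₀ is true — a Type I error (false positive).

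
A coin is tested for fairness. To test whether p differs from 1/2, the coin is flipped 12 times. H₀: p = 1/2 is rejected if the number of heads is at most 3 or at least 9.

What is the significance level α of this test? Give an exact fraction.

299/2048

α = P(Y ≤ 3 or Y ≥ 9 | p = 1/2), Y ~ Binomial(12, 1/2).
By symmetry, α = 2·P(Y ≤ 3) = 2·(1 + 12 + 66 + 220)/4096 = 598/4096 = 299/2048.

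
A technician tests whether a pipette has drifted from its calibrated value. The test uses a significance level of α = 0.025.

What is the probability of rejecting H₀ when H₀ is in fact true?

0.025

The significance level α is, by definition, the probability of a Type I error — P(reject H₀ | H₀ true).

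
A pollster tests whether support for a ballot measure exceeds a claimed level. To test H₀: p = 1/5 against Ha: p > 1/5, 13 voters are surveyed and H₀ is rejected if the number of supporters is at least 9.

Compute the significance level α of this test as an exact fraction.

Under H₀, K ~ Binomial(13, 1/5), and α = P(K ≥ 9).
P(K ≥ 9) = Σ_{j=9}^{13} C(13,j)·(1/5)^j·(4/5)^{13-j} = 40529/244140625.

40529/244140625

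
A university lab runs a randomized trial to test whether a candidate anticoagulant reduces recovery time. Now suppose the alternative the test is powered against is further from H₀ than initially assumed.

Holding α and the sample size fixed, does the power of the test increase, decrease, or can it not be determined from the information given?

It increases.

The further the true parameter sits from the null value, the more of the Ha sampling distribution falls in the rejection region.
Since power = 1 − β and β decreases, power increases.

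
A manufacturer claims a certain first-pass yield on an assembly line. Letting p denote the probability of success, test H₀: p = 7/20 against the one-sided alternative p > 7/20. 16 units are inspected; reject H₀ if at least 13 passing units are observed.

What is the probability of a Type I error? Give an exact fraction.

26795915385191141/131072000000000000000

The Type I error probability is α = P(Y ≥ 13) computed under H₀, where Y ~ Binomial(16, 7/20).
P(Y ≥ 13) = Σ_{j=13}^{16} C(16,j)·(7/20)^j·(13/20)^{16-j} = 26795915385191141/131072000000000000000.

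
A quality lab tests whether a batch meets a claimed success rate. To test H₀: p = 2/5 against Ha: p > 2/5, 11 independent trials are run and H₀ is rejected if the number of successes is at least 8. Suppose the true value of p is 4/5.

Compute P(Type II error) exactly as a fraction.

12589/78125

A Type II error is failing to reject when Ha holds: with p = 4/5, β = P(K ≤ 7).
Summing C(11,j)·(4/5)^j·(1/5)^{11-j} for j = 0..7 gives 12589/78125.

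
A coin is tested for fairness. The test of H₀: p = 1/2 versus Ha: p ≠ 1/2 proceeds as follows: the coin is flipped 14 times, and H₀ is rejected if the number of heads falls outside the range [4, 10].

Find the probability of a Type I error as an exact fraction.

235/4096

α = P(X ≤ 3 or X ≥ 11 | p = 1/2), X ~ Binomial(14, 1/2).
By symmetry, α = 2·P(X ≤ 3) = 2·(1 + 14 + 91 + 364)/16384 = 940/16384 = 235/4096.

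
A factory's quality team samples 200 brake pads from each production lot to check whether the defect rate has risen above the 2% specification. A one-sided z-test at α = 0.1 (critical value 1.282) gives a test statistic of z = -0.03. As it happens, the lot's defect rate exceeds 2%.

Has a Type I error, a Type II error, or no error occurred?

Type II error

The conventional null hypothesis is that the lot's defect rate is 2% (within specification).
Since z = -0.03 ≤ z* = 1.282, H₀ is not rejected.
H₀ is false (actually the lot's defect rate exceeds 2%).
Failing to reject a false H₀ is a Type II error.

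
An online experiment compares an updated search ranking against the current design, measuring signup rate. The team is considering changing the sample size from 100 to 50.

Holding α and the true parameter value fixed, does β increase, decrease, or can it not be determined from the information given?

It increases.

With less data the test statistic is noisier; under Ha, more outcomes land inside the acceptance region.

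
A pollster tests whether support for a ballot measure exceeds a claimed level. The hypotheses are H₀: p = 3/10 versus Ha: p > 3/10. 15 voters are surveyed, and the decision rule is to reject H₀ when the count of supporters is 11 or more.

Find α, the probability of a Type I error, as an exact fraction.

672234069807/1000000000000000

The Type I error probability is α = P(Y ≥ 11) computed under H₀, where Y ~ Binomial(15, 3/10).
Summing C(15,j)(3/10)^j(7/10)^{15−j} for j = 11,…,15 gives 672234069807/1000000000000000.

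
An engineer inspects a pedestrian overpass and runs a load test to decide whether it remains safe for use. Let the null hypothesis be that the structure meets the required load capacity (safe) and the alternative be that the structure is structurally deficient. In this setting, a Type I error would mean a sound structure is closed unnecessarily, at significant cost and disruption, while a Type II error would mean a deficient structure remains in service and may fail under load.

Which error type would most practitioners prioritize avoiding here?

The Type II consequence (a deficient structure remains in service and may fail under load) is more severe than the Type I consequence (a sound structure is closed unnecessarily, at significant cost and disruption).

Type II error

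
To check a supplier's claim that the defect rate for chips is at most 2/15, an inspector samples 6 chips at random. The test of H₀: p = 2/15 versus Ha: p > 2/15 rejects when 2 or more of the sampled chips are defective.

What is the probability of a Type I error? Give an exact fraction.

84332/455625

The significance level is the probability, assuming p = 2/15, of seeing 2 or more defectives in 6 draws.
Via the complement, α = 1 − Σ_{j=0}^{1} C(6,j)(2/15)^j(13/15)^{6-j} = 84332/455625.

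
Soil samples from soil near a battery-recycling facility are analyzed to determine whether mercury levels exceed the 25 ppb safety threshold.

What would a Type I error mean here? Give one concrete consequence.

A Type I error would mean concluding that the mercury concentration exceeds 25 ppb when in fact the mercury concentration is at or below 25 ppb (safe). Consequence: a clean site is subjected to costly and unnecessary remediation.

With the conventional null hypothesis that the mercury concentration is at or below 25 ppb (safe):
A Type I error is rejecting H₀ when H₀ is true.
Here that means declaring the site contaminated and ordering remediation when actually the mercury concentration is at or below 25 ppb (safe).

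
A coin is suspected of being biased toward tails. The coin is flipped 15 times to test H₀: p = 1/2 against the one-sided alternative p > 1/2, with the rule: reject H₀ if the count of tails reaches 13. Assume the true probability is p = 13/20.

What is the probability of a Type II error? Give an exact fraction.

30745097163070342213/32768000000000000000

Under the alternative p = 13/20, X ~ Binomial(15, 13/20); β is the probability the test does not reject, P(X < 13).
Equivalently, β = 1 − P(X ≥ 13) = 30745097163070342213/32768000000000000000.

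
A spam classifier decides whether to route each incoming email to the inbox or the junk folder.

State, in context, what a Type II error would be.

With the conventional null hypothesis that the message is legitimate (not spam):
A Type II error is failing to reject H₀ when H₀ is false.
Here that means delivering the message to the inbox when actually the message is spam.

A Type II error would mean concluding that the message is legitimate (not spam) (or at least failing to establish that the message is spam) when in fact the message is spam.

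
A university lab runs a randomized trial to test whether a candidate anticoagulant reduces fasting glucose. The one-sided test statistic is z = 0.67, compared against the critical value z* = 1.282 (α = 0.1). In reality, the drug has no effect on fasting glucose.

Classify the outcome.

No error — this is a correct decision.

The conventional null hypothesis is that the drug has no effect on fasting glucose.
Since z = 0.67 ≤ z* = 1.282, H₀ is not rejected.
H₀ is true (actually the drug has no effect on fasting glucose).
The decision matches the true state — no error.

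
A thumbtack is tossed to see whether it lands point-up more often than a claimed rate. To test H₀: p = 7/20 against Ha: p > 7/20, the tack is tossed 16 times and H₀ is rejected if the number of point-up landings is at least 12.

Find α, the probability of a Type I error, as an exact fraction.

Under H₀, X ~ Binomial(16, 7/20), and α = P(X ≥ 12).
Adding the binomial terms for j = 12 through 16 with p = 7/20 yields 34138552149875229/26214400000000000000.

34138552149875229/26214400000000000000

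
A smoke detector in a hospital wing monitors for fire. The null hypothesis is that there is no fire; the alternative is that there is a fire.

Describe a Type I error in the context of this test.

A Type I error would mean concluding that there is a fire when in fact there is no fire.

A Type I error is rejecting H₀ when H₀ is true.
Here that means sounding the alarm and evacuating the building when actually there is no fire.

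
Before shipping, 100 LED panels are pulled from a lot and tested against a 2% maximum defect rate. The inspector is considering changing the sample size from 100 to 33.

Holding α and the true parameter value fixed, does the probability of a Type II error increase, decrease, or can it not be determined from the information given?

A smaller sample increases the standard error, so the sampling distributions under H₀ and Ha overlap more.

It increases.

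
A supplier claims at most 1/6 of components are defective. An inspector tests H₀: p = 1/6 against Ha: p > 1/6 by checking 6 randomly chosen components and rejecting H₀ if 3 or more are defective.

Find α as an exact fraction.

Under H₀, K ~ Binomial(6, 1/6); the Type I error rate is P(K ≥ 3).
Computing the lower-tail complement: 1 − 21875/23328 = 1453/23328.

1453/23328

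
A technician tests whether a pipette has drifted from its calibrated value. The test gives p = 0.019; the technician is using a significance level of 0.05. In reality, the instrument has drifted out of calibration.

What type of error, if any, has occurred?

The conventional null hypothesis is that the instrument is correctly calibrated.
Since p = 0.019 < α = 0.05, H₀ is rejected.
H₀ is false (actually the instrument has drifted out of calibration).
The decision matches the true state — no error.

No error — this is a correct decision.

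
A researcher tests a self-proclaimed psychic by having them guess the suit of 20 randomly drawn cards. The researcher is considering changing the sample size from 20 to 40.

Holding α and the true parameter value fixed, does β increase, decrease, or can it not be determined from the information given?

It decreases.

More data shrinks sampling variability; the test statistic under Ha concentrates further from the null value, making rejection more likely.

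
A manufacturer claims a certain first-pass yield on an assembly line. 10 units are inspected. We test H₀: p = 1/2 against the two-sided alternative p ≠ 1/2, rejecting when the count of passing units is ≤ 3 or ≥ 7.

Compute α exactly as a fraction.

11/32

Under H₀, S ~ Binomial(10, 1/2); α is the probability of landing in either tail, P(S ≤ 3) + P(S ≥ 7).
The two tails are symmetric, so α = 2·(1 + 10 + 45 + 120)/2^10 = 352/1024 = 11/32.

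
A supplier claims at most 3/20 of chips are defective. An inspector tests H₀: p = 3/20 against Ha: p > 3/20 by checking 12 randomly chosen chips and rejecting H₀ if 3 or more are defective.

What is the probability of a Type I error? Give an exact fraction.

216417823765749/819200000000000

The significance level is the probability, assuming p = 3/20, of seeing 3 or more defectives in 12 draws.
Via the complement, α = 1 − Σ_{j=0}^{2} C(12,j)(3/20)^j(17/20)^{12-j} = 216417823765749/819200000000000.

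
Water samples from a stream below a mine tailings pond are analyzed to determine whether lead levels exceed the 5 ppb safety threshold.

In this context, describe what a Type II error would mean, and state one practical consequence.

A Type II error would mean concluding that the lead concentration is at or below 5 ppb (safe) (or at least failing to establish that the lead concentration exceeds 5 ppb) when in fact the lead concentration exceeds 5 ppb. Consequence: a site with unsafe lead levels is certified clean, and people continue to be exposed.

With the conventional null hypothesis that the lead concentration is at or below 5 ppb (safe):
A Type II error is failing to reject H₀ when H₀ is false.
Here that means certifying the site as safe when actually the lead concentration exceeds 5 ppb.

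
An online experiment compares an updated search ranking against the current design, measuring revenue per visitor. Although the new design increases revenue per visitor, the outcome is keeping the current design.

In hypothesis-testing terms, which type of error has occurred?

The null hypothesis here is that the new design has no effect on revenue per visitor.
'Keeping the current design' corresponds to failing to reject H₀.
H₀ was not rejected but H₀ is false — a Type II error (false negative).

Type II error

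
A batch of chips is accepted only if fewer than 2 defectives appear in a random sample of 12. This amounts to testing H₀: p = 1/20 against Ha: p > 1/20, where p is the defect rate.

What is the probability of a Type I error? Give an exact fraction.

484801974155211/4096000000000000

α = P(reject H₀ | H₀ true) = P(X ≥ 2 | p = 1/20), X ~ Binomial(12, 1/20).
α = 1 − P(X ≤ 1) = 1 − 3611198025844789/4096000000000000 = 484801974155211/4096000000000000.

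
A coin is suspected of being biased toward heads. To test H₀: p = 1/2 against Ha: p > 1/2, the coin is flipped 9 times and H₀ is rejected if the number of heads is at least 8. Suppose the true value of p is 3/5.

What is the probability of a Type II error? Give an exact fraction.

β = P(fail to reject H₀ | Ha true) = P(X ≤ 7 | p = 3/5), X ~ Binomial(9, 3/5).
Equivalently, β = 1 − P(X ≥ 8) = 1815344/1953125.

1815344/1953125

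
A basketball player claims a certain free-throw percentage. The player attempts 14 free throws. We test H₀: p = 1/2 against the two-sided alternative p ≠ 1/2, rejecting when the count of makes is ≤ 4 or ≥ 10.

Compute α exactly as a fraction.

1471/8192

Under H₀, S ~ Binomial(14, 1/2); α is the probability of landing in either tail, P(S ≤ 4) + P(S ≥ 10).
Each tail has probability (1 + 14 + 91 + 364 + 1001)/16384; doubling gives α = 2942/16384 = 1471/8192.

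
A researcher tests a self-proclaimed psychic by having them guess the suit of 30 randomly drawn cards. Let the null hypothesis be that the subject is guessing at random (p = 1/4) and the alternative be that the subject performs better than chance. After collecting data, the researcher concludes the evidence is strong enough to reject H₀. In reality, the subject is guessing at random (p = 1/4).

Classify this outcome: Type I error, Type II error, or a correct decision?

Type I error

H₀ was rejected, but H₀ is actually true.
Rejecting a true null hypothesis is a Type I error (false positive).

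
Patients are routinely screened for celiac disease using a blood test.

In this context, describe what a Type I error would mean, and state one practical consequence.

With the conventional null hypothesis that the patient does not have celiac disease:
A Type I error is rejecting H₀ when H₀ is true.
Here that means flagging the patient as positive and ordering follow-up testing when actually the patient does not have celiac disease.

A Type I error would mean concluding that the patient has celiac disease when in fact the patient does not have celiac disease. Consequence: a healthy patient suffers needless anxiety and the cost of confirmatory testing.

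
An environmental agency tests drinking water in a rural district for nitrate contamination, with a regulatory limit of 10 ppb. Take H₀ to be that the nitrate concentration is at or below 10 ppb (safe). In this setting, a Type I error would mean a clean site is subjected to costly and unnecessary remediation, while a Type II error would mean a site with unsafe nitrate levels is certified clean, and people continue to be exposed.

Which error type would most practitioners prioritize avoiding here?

The Type II consequence (a site with unsafe nitrate levels is certified clean, and people continue to be exposed) is more severe than the Type I consequence (a clean site is subjected to costly and unnecessary remediation).

Type II error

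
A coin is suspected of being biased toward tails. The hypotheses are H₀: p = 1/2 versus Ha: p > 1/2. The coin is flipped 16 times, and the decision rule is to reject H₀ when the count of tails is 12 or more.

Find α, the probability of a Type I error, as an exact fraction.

2517/65536

Under H₀, Y ~ Binomial(16, 1/2), and α = P(Y ≥ 12).
Summing the upper tail: (1820 + 560 + 120 + 16 + 1) / 2^16 = 2517/65536.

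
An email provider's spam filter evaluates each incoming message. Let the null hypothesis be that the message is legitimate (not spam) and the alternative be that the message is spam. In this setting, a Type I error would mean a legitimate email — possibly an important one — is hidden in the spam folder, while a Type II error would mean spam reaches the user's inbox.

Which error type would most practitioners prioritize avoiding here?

The Type I consequence (a legitimate email — possibly an important one — is hidden in the spam folder) is more severe than the Type II consequence (spam reaches the user's inbox).

Type I error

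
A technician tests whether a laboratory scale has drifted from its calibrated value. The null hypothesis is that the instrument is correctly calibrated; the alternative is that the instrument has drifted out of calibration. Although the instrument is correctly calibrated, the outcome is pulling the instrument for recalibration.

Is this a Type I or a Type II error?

'Pulling the instrument for recalibration' corresponds to rejecting H₀.
H₀ was rejected but H₀ is true — a Type I error (false positive).

Type I error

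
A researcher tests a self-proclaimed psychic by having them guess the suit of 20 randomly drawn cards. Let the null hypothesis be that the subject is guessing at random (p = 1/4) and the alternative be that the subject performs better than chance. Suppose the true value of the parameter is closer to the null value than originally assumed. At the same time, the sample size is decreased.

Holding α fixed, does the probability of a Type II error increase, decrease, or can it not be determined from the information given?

It increases.

When the true parameter is near the null value, the test has a harder time distinguishing Ha from H₀. A smaller sample increases the standard error, so the sampling distributions under H₀ and Ha overlap more. Both changes push β in the same direction.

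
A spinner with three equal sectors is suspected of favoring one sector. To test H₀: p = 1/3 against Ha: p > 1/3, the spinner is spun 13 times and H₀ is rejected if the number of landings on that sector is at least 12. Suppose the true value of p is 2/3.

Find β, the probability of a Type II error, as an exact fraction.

Under the alternative p = 2/3, Y ~ Binomial(13, 2/3); β is the probability the test does not reject, P(Y < 12).
Summing C(13,j)·(2/3)^j·(1/3)^{13-j} for j = 0..11 gives 510961/531441.

510961/531441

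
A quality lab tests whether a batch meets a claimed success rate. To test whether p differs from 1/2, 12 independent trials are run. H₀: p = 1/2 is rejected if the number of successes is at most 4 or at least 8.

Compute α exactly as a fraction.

Under H₀, S ~ Binomial(12, 1/2); α is the probability of landing in either tail, P(S ≤ 4) + P(S ≥ 8).
Each tail has probability (1 + 12 + 66 + 220 + 495)/4096; doubling gives α = 1588/4096 = 397/1024.

397/1024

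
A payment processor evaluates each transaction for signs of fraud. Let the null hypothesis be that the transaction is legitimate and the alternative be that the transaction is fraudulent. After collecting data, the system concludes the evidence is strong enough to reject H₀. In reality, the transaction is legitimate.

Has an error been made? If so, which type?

Type I error

H₀ was rejected, but H₀ is actually true.
Rejecting a true null hypothesis is a Type I error (false positive).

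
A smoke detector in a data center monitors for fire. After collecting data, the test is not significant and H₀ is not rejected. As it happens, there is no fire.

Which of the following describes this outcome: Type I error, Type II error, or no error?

The conventional null hypothesis here is that there is no fire.
The test retained a true H₀ — the decision matches the true state.

Neither — the decision is correct.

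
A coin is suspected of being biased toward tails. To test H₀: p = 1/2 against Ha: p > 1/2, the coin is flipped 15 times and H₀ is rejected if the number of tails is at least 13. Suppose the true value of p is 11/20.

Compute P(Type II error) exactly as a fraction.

A Type II error is failing to reject when Ha holds: with p = 11/20, β = P(Y ≤ 12).
Equivalently, β = 1 − P(Y ≥ 13) = 32418940857512713659/32768000000000000000.

32418940857512713659/32768000000000000000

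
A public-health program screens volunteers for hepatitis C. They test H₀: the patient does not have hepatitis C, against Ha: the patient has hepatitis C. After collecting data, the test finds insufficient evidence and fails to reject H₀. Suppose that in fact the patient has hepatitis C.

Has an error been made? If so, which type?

H₀ was not rejected, but H₀ is actually false.
Failing to reject a false null hypothesis is a Type II error (false negative).

Type II error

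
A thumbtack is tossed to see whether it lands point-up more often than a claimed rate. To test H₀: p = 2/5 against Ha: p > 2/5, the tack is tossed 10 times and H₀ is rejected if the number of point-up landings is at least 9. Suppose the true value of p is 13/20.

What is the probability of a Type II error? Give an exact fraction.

β = P(fail to reject H₀ | Ha true) = P(S ≤ 8 | p = 13/20), S ~ Binomial(10, 13/20).
Equivalently, β = 1 − P(S ≥ 9) = 9359826552041/10240000000000.

9359826552041/10240000000000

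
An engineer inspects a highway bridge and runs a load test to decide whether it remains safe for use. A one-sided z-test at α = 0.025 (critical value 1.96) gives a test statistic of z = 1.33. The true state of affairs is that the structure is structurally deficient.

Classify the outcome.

The conventional null hypothesis is that the structure meets the required load capacity (safe).
Since z = 1.33 ≤ z* = 1.96, H₀ is not rejected.
H₀ is false (actually the structure is structurally deficient).
Failing to reject a false H₀ is a Type II error.

Type II error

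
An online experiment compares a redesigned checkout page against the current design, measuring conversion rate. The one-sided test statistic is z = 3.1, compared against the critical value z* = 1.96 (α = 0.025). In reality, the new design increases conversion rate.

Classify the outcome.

The conventional null hypothesis is that the new design has no effect on conversion rate.
Since z = 3.1 > z* = 1.96, H₀ is rejected.
H₀ is false (actually the new design increases conversion rate).
The decision matches the true state — no error.

No error (correct decision).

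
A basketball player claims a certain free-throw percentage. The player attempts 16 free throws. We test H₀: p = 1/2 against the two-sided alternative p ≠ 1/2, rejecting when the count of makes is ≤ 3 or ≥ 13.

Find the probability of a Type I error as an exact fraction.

The significance level is the null-hypothesis probability of the rejection region {≤3} ∪ {≥13}.
Each tail has probability (1 + 16 + 120 + 560)/65536; doubling gives α = 1394/65536 = 697/32768.

697/32768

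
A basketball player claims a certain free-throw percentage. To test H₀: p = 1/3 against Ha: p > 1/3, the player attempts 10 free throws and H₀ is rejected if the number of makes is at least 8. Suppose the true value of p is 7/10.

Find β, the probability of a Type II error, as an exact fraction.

A Type II error is failing to reject when Ha holds: with p = 7/10, β = P(K ≤ 7).
Summing C(10,j)·(7/10)^j·(3/10)^{10-j} for j = 0..7 gives 771521517/1250000000.

771521517/1250000000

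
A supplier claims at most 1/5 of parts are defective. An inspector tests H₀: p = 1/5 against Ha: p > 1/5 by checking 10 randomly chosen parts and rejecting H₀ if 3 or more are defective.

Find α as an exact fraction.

The significance level is the probability, assuming p = 1/5, of seeing 3 or more defectives in 10 draws.
α = 1 − P(K ≤ 2) = 1 − 6619136/9765625 = 3146489/9765625.

3146489/9765625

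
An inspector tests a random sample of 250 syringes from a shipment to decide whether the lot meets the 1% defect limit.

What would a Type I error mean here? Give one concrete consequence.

With the conventional null hypothesis that the lot's defect rate is 1% (within specification):
A Type I error is rejecting H₀ when H₀ is true.
Here that means rejecting the lot and scrapping or reworking it when actually the lot's defect rate is 1% (within specification).

A Type I error would mean concluding that the lot's defect rate exceeds 1% when in fact the lot's defect rate is 1% (within specification). Consequence: an acceptable shipment is needlessly reworked at extra cost.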